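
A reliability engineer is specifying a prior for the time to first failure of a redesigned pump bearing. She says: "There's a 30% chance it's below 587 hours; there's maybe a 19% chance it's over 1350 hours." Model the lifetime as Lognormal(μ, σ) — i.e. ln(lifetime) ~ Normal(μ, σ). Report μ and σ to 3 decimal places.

μ ≈ 6.686, σ ≈ 0.594

If T ~ Lognormal(μ,σ) then ln T ~ Normal(μ,σ), so the p-quantile of ln T is μ + z_p·σ.
ln(587) = 6.375 and ln(1350) = 7.208; z_{0.3} = -0.5244, z_{0.81} = 0.8779.
σ = (7.208 − 6.375)/(0.8779 − (-0.5244)) = 0.594.
μ = 6.375 − (-0.5244)·0.594 = 6.686.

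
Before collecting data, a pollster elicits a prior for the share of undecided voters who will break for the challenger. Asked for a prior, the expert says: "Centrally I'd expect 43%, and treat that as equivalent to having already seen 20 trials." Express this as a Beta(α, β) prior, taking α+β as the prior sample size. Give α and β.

α = 8.6, β = 11.4

Under the effective-sample-size interpretation, Beta(α, β) has prior mean α/(α+β) and prior sample size α+β.
So α+β = 20 and α/(α+β) = 0.43, giving α = 0.43·20 = 8.6 and β = 20 − 8.6 = 11.4.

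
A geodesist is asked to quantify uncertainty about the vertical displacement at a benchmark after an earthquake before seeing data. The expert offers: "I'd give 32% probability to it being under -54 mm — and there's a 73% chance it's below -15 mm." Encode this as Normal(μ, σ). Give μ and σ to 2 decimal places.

The p-quantile of Normal(μ,σ) is μ + z_p·σ, with z_{0.32} = -0.4677 and z_{0.73} = 0.6128.
Eliminate σ: μ = (z₂·x₁ − z₁·x₂)/(z₂ − z₁) = (0.6128·-54 − (-0.4677)·-15)/1.081 = -37.12.
Then σ = (x₂ − x₁)/(z₂ − z₁) = (-15 − -54)/1.081 = 36.09.

μ = -37.12, σ = 36.09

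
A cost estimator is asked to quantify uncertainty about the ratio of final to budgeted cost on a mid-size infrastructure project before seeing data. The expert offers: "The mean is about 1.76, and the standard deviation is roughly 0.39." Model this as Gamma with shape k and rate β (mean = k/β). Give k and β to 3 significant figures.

For Gamma(k, rate β): mean = k/β, variance = k/β², so CV = 1/√k.
CV = SD/mean = 0.39/1.76 = 0.2216, hence k = 1/CV² = 20.4.
Then β = k/mean = 20.4/1.76 = 11.6.

k ≈ 20.4, β ≈ 11.6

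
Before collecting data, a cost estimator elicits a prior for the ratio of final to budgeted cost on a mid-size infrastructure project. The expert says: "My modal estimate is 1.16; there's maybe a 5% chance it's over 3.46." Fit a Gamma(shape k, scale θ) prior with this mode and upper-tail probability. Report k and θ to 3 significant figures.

k ≈ 3.22, θ ≈ 0.522

Gamma(k,θ) with k>1 has mode (k−1)θ, so θ = 1.16/(k−1).
Need P(X < 3.46) = 0.95 with θ tied to k this way. Start at k = 2, θ = 1.16: P(X<3.46) ≈ 0.798.
Too low — raise k to concentrate. Iterating converges to k ≈ 3.22.
Then θ = 1.16/(3.22−1) ≈ 0.522.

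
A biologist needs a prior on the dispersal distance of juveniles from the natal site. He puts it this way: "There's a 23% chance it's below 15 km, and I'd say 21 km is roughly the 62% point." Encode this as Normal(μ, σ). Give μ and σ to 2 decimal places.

μ = 19.24, σ = 5.75

The p-quantile of Normal(μ,σ) is μ + z_p·σ, with z_{0.23} = -0.7388 and z_{0.62} = 0.3055.
Eliminate σ: μ = (z₂·x₁ − z₁·x₂)/(z₂ − z₁) = (0.3055·15 − (-0.7388)·21)/1.044 = 19.24.
Then σ = (x₂ − x₁)/(z₂ − z₁) = (21 − 15)/1.044 = 5.75.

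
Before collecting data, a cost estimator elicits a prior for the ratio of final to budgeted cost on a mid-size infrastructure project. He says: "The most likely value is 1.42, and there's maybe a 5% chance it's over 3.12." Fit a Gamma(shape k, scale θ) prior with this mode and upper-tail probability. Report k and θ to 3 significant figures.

Gamma(k,θ) with k>1 has mode (k−1)θ, so θ = 1.42/(k−1).
Need P(X < 3.12) = 0.95 with θ tied to k this way. Start at k = 2, θ = 1.42: P(X<3.12) ≈ 0.645.
Too low — raise k to concentrate. Iterating converges to k ≈ 5.44.
Then θ = 1.42/(5.44−1) ≈ 0.32.

k ≈ 5.44, θ ≈ 0.32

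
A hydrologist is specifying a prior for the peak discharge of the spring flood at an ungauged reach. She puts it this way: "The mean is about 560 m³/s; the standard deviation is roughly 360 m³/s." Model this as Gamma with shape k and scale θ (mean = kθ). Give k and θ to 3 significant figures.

k ≈ 2.42, θ ≈ 231

For Gamma(k, scale θ): mean = kθ, variance = kθ², so CV = 1/√k.
CV = SD/mean = 360/560 = 0.6429, hence k = 1/CV² = 2.42.
Then θ = mean/k = 560/2.42 = 231.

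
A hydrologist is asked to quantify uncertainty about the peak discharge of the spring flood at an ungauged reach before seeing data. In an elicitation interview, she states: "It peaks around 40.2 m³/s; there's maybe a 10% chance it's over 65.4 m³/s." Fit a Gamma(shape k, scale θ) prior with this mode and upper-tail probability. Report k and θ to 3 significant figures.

k ≈ 8.95, θ ≈ 5.06

Gamma(k,θ) with k>1 has mode (k−1)θ, so θ = 40.2/(k−1).
Need P(X < 65.4) = 0.9 with θ tied to k this way. Start at k = 2, θ = 40.2: P(X<65.4) ≈ 0.484.
Too low — raise k to concentrate. Iterating converges to k ≈ 8.95.
Then θ = 40.2/(8.95−1) ≈ 5.06.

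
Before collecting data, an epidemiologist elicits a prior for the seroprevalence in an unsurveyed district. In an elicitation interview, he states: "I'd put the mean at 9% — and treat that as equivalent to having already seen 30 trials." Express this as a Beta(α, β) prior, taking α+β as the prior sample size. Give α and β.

α = 2.7, β = 27.3

Under the effective-sample-size interpretation, Beta(α, β) has prior mean α/(α+β) and prior sample size α+β.
So α+β = 30 and α/(α+β) = 0.09, giving α = 0.09·30 = 2.7 and β = 30 − 2.7 = 27.3.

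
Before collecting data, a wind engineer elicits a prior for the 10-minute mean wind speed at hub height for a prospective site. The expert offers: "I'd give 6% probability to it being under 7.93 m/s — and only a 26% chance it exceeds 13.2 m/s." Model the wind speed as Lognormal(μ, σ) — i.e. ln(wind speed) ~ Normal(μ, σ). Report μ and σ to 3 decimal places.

μ ≈ 2.431, σ ≈ 0.232

If T ~ Lognormal(μ,σ) then ln T ~ Normal(μ,σ), so the p-quantile of ln T is μ + z_p·σ.
ln(7.93) = 2.071 and ln(13.2) = 2.58; z_{0.06} = -1.555, z_{0.74} = 0.6433.
σ = (2.58 − 2.071)/(0.6433 − (-1.555)) = 0.232.
μ = 2.071 − (-1.555)·0.232 = 2.431.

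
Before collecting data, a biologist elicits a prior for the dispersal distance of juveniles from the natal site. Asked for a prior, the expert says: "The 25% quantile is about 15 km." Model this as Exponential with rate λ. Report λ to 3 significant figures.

λ ≈ 0.0192

P(T < 15.0) = 1 − e^(−λ·15.0) = 0.25, so λ = −ln(1−0.25)/15.0 = −ln(0.75)/15.0 = 0.0192.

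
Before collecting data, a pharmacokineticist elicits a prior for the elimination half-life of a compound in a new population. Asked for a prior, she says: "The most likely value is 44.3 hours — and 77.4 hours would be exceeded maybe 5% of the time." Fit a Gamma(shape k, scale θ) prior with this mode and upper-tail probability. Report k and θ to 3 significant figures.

Gamma(k,θ) with k>1 has mode (k−1)θ, so θ = 44.3/(k−1).
Need P(X < 77.4) = 0.95 with θ tied to k this way. Start at k = 2, θ = 44.3: P(X<77.4) ≈ 0.521.
Too low — raise k to concentrate. Iterating converges to k ≈ 9.96.
Then θ = 44.3/(9.96−1) ≈ 4.94.

k ≈ 9.96, θ ≈ 4.94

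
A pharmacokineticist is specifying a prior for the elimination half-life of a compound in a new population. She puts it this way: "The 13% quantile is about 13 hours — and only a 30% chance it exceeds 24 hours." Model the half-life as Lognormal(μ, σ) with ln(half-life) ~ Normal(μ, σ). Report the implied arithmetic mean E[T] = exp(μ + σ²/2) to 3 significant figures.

E[T] ≈ 21.2 hours

If T ~ Lognormal(μ,σ) then ln T ~ Normal(μ,σ), so the p-quantile of ln T is μ + z_p·σ.
ln(13) = 2.565 and ln(24) = 3.178; z_{0.13} = -1.126, z_{0.7} = 0.5244.
σ = (3.178 − 2.565)/(0.5244 − (-1.126)) = 0.371.
μ = 2.565 − (-1.126)·0.371 = 2.983.
E[T] = exp(μ + σ²/2) = exp(2.983 + 0.0690) = 21.2 hours.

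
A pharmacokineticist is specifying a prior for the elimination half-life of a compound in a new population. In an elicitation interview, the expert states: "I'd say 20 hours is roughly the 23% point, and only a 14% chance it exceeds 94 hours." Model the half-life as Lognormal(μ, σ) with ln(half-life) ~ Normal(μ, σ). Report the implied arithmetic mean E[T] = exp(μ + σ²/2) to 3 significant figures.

E[T] ≈ 53.8 hours

If T ~ Lognormal(μ,σ) then ln T ~ Normal(μ,σ), so the p-quantile of ln T is μ + z_p·σ.
ln(20) = 2.996 and ln(94) = 4.543; z_{0.23} = -0.7388, z_{0.86} = 1.08.
σ = (4.543 − 2.996)/(1.08 − (-0.7388)) = 0.851.
μ = 2.996 − (-0.7388)·0.851 = 3.624.
E[T] = exp(μ + σ²/2) = exp(3.624 + 0.3618) = 53.8 hours.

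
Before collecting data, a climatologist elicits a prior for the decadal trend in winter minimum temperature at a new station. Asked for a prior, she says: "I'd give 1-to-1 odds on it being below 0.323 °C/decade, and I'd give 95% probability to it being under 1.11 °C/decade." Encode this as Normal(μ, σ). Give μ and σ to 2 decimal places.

μ = 0.32, σ = 0.48

For Normal(μ,σ), the p-quantile is μ + z_p·σ. Here z_{0.5} = 0, z_{0.95} = 1.645.
So 0.323 = μ + 0σ and 1.11 = μ + 1.645σ.
Subtracting: σ = (1.11 − 0.323)/(1.645 − (0)) = 0.48.
Then μ = 0.323 − (0)·0.48 = 0.32.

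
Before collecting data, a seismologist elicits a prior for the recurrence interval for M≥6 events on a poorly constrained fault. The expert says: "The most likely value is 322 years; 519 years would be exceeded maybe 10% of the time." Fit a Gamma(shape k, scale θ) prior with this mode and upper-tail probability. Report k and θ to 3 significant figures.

k ≈ 9.25, θ ≈ 39

Gamma(k,θ) with k>1 has mode (k−1)θ, so θ = 322/(k−1).
Need P(X < 519) = 0.9 with θ tied to k this way. Start at k = 2, θ = 322: P(X<519) ≈ 0.479.
Too low — raise k to concentrate. Iterating converges to k ≈ 9.25.
Then θ = 322/(9.25−1) ≈ 39.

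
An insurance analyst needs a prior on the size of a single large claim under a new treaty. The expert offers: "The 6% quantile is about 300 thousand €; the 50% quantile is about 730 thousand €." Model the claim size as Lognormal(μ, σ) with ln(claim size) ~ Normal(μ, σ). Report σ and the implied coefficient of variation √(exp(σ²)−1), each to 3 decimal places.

If T ~ Lognormal(μ,σ) then ln T ~ Normal(μ,σ), so the p-quantile of ln T is μ + z_p·σ.
ln(300) = 5.704 and ln(730) = 6.593; z_{0.06} = -1.555, z_{0.5} = 0.
σ = (6.593 − 5.704)/(0 − (-1.555)) = 0.572.
μ = 5.704 − (-1.555)·0.572 = 6.593.
CV = √(exp(σ²)−1) = √(exp(0.3271)−1) = 0.622.

σ ≈ 0.572, CV ≈ 0.622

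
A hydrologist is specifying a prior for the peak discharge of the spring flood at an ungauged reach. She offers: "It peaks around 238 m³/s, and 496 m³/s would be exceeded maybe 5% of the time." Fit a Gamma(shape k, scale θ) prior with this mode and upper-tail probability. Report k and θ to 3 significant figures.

k ≈ 6.13, θ ≈ 46.4

Gamma(k,θ) with k>1 has mode (k−1)θ, so θ = 238/(k−1).
Need P(X < 496) = 0.95 with θ tied to k this way. Start at k = 2, θ = 238: P(X<496) ≈ 0.616.
Too low — raise k to concentrate. Iterating converges to k ≈ 6.13.
Then θ = 238/(6.13−1) ≈ 46.4.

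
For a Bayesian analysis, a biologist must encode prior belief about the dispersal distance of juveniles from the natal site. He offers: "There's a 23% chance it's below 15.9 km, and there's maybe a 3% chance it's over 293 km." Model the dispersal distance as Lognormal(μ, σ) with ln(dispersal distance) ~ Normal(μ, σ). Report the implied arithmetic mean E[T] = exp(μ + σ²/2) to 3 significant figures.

E[T] ≈ 67.1 km

If T ~ Lognormal(μ,σ) then ln T ~ Normal(μ,σ), so the p-quantile of ln T is μ + z_p·σ.
ln(15.9) = 2.766 and ln(293) = 5.68; z_{0.23} = -0.7388, z_{0.97} = 1.881.
σ = (5.68 − 2.766)/(1.881 − (-0.7388)) = 1.112.
μ = 2.766 − (-0.7388)·1.112 = 3.588.
E[T] = exp(μ + σ²/2) = exp(3.588 + 0.6186) = 67.1 km.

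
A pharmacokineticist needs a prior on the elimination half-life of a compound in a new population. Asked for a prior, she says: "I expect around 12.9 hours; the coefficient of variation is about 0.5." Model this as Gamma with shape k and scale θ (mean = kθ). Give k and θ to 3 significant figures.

For Gamma(k, scale θ): mean = kθ, variance = kθ², so CV = 1/√k.
CV = 0.5, hence k = 1/CV² = 4.
Then θ = mean/k = 12.9/4 = 3.22.

k ≈ 4, θ ≈ 3.22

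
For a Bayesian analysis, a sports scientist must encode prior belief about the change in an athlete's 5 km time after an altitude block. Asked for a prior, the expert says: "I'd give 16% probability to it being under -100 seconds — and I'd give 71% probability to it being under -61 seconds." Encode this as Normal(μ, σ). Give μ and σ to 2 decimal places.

μ = -74.94, σ = 25.20

The p-quantile of Normal(μ,σ) is μ + z_p·σ, with z_{0.16} = -0.9945 and z_{0.71} = 0.5534.
Eliminate σ: μ = (z₂·x₁ − z₁·x₂)/(z₂ − z₁) = (0.5534·-100 − (-0.9945)·-61)/1.548 = -74.94.
Then σ = (x₂ − x₁)/(z₂ − z₁) = (-61 − -100)/1.548 = 25.20.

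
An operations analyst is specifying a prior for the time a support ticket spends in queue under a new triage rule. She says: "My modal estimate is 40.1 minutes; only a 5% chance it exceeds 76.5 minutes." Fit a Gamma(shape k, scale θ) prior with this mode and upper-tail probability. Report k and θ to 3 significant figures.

Gamma(k,θ) with k>1 has mode (k−1)θ, so θ = 40.1/(k−1).
Need P(X < 76.5) = 0.95 with θ tied to k this way. Start at k = 2, θ = 40.1: P(X<76.5) ≈ 0.568.
Too low — raise k to concentrate. Iterating converges to k ≈ 7.66.
Then θ = 40.1/(7.66−1) ≈ 6.02.

k ≈ 7.66, θ ≈ 6.02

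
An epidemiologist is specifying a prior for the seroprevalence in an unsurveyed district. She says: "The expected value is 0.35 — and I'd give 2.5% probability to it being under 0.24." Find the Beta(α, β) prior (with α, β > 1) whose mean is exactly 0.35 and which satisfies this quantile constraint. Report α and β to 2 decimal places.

With mean 0.35 fixed, write α = 0.35s, β = 0.65s where s = α+β.
Need P(θ < 0.24) = 0.025 under Beta(0.35s, 0.65s). Normal approximation: (q−m)/√(m(1−m)/s) ≈ z_{0.025} = -1.96, so s ≈ 0.35·0.65·(-1.96)²/(0.24−0.35)² = 72.2.
At s = 72.2: P(θ<0.24) ≈ 0.019. Adjusting to match 0.025 gives s ≈ 65.32.
So α = 0.35·65.32 ≈ 22.86, β = 0.65·65.32 ≈ 42.46.

α ≈ 22.86, β ≈ 42.46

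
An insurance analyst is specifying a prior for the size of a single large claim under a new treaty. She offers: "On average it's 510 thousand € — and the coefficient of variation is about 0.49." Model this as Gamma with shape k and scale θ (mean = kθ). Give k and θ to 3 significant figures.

For Gamma(k, scale θ): mean = kθ, variance = kθ², so CV = 1/√k.
CV = 0.49, hence k = 1/CV² = 4.16.
Then θ = mean/k = 510/4.16 = 122.

k ≈ 4.16, θ ≈ 122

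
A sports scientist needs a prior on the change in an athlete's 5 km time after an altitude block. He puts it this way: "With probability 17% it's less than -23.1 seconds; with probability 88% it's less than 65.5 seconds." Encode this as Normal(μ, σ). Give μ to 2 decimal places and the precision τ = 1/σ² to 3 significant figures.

For Normal(μ,σ), the p-quantile is μ + z_p·σ. Here z_{0.17} = -0.9542, z_{0.88} = 1.175.
So -23.1 = μ − 0.9542σ and 65.5 = μ + 1.175σ.
Subtracting: σ = (65.5 − -23.1)/(1.175 − (-0.9542)) = 41.61.
Then μ = -23.1 − (-0.9542)·41.61 = 16.61.
Precision τ = 1/σ² = 1/41.61² = 0.000577.

μ = 16.61, τ = 0.000577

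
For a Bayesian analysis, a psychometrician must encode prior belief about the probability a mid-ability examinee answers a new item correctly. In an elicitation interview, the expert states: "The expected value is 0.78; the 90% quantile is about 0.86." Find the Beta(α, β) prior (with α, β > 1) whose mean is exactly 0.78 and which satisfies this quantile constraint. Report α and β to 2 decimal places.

α ≈ 31.13, β ≈ 8.78

With mean 0.78 fixed, write α = 0.78s, β = 0.22s where s = α+β.
Need P(θ < 0.86) = 0.9 under Beta(0.78s, 0.22s). Normal approximation: (q−m)/√(m(1−m)/s) ≈ z_{0.9} = 1.28, so s ≈ 0.78·0.22·(1.28)²/(0.86−0.78)² = 44.0.
At s = 44.0: P(θ<0.86) ≈ 0.912. Adjusting to match 0.9 gives s ≈ 39.91.
So α = 0.78·39.91 ≈ 31.13, β = 0.22·39.91 ≈ 8.78.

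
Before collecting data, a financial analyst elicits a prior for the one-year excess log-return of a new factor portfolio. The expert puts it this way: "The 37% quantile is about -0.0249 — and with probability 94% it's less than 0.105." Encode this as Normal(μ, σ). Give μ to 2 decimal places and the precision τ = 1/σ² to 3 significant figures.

The p-quantile of Normal(μ,σ) is μ + z_p·σ, with z_{0.37} = -0.3319 and z_{0.94} = 1.555.
Eliminate σ: μ = (z₂·x₁ − z₁·x₂)/(z₂ − z₁) = (1.555·-0.0249 − (-0.3319)·0.105)/1.887 = -0.00.
Then σ = (x₂ − x₁)/(z₂ − z₁) = (0.105 − -0.0249)/1.887 = 0.07.
Precision τ = 1/σ² = 1/0.06885² = 211.

μ = -0.00, τ = 211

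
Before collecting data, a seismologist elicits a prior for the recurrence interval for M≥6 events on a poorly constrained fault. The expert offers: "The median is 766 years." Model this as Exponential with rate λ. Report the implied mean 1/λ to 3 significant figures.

Exponential median = ln 2 / λ, so λ = ln 2 / 766.0 = 0.000905.
Mean = 1/λ = 1110 years.

mean ≈ 1110 years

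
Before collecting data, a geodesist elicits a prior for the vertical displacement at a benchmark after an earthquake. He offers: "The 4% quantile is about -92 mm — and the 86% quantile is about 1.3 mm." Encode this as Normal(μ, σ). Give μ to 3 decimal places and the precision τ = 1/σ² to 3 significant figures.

μ = -34.304, τ = 0.000921

The p-quantile of Normal(μ,σ) is μ + z_p·σ, with z_{0.04} = -1.751 and z_{0.86} = 1.08.
Eliminate σ: μ = (z₂·x₁ − z₁·x₂)/(z₂ − z₁) = (1.08·-92 − (-1.751)·1.3)/2.831 = -34.304.
Then σ = (x₂ − x₁)/(z₂ − z₁) = (1.3 − -92)/2.831 = 32.956.
Precision τ = 1/σ² = 1/32.96² = 0.000921.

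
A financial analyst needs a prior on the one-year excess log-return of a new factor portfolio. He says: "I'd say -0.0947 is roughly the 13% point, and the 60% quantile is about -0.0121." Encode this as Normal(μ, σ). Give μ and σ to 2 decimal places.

μ = -0.03, σ = 0.06

For Normal(μ,σ), the p-quantile is μ + z_p·σ. Here z_{0.13} = -1.126, z_{0.6} = 0.2533.
So -0.0947 = μ − 1.126σ and -0.0121 = μ + 0.2533σ.
Subtracting: σ = (-0.0121 − -0.0947)/(0.2533 − (-1.126)) = 0.06.
Then μ = -0.0947 − (-1.126)·0.06 = -0.03.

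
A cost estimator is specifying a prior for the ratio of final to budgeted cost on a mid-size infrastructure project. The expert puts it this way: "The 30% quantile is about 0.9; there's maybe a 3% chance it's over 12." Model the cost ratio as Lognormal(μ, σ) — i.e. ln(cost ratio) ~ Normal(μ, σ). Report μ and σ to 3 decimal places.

μ ≈ 0.459, σ ≈ 1.077

If T ~ Lognormal(μ,σ) then ln T ~ Normal(μ,σ), so the p-quantile of ln T is μ + z_p·σ.
ln(0.9) = -0.1054 and ln(12) = 2.485; z_{0.3} = -0.5244, z_{0.97} = 1.881.
σ = (2.485 − -0.1054)/(1.881 − (-0.5244)) = 1.077.
μ = -0.1054 − (-0.5244)·1.077 = 0.459.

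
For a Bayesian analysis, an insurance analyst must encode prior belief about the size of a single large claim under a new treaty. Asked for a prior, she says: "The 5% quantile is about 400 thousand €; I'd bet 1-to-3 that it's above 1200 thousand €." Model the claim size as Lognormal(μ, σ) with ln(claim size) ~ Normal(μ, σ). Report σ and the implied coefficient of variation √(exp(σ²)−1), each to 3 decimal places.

If T ~ Lognormal(μ,σ) then ln T ~ Normal(μ,σ), so the p-quantile of ln T is μ + z_p·σ.
ln(400) = 5.991 and ln(1200) = 7.09; z_{0.05} = -1.645, z_{0.75} = 0.6745.
σ = (7.09 − 5.991)/(0.6745 − (-1.645)) = 0.474.
μ = 5.991 − (-1.645)·0.474 = 6.771.
CV = √(exp(σ²)−1) = √(exp(0.2244)−1) = 0.502.

σ ≈ 0.474, CV ≈ 0.502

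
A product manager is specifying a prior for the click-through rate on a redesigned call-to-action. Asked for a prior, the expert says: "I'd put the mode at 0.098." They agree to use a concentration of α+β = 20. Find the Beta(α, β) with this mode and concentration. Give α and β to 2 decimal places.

α = 2.76, β = 17.24

For α,β > 1 the Beta mode is (α−1)/(α+β−2). With α+β = 20, the mode is (α−1)/18.
Set (α−1)/18 = 0.098 → α = 1 + 0.098·18 = 2.76.
β = 20 − α = 17.24.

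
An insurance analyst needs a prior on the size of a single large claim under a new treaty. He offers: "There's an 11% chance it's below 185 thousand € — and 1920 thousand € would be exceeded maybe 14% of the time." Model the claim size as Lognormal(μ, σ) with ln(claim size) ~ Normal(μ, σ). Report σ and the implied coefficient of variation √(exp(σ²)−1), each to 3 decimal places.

σ ≈ 1.014, CV ≈ 1.341

If T ~ Lognormal(μ,σ) then ln T ~ Normal(μ,σ), so the p-quantile of ln T is μ + z_p·σ.
ln(185) = 5.22 and ln(1920) = 7.56; z_{0.11} = -1.227, z_{0.86} = 1.08.
σ = (7.56 − 5.22)/(1.08 − (-1.227)) = 1.014.
μ = 5.22 − (-1.227)·1.014 = 6.464.
CV = √(exp(σ²)−1) = √(exp(1.0287)−1) = 1.341.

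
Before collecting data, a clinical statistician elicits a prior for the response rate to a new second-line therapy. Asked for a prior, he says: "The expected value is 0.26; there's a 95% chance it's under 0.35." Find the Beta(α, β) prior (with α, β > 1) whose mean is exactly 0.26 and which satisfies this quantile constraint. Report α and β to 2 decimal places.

α ≈ 17.99, β ≈ 51.19

With mean 0.26 fixed, write α = 0.26s, β = 0.74s where s = α+β.
Need P(θ < 0.35) = 0.95 under Beta(0.26s, 0.74s). Normal approximation: (q−m)/√(m(1−m)/s) ≈ z_{0.95} = 1.64, so s ≈ 0.26·0.74·(1.64)²/(0.35−0.26)² = 64.3.
At s = 64.3: P(θ<0.35) ≈ 0.944. Adjusting to match 0.95 gives s ≈ 69.18.
So α = 0.26·69.18 ≈ 17.99, β = 0.74·69.18 ≈ 51.19.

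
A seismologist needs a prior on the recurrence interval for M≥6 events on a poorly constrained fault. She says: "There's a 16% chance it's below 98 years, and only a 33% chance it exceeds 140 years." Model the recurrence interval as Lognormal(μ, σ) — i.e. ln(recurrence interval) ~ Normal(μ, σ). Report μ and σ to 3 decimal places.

μ ≈ 4.832, σ ≈ 0.249

If T ~ Lognormal(μ,σ) then ln T ~ Normal(μ,σ), so the p-quantile of ln T is μ + z_p·σ.
ln(98) = 4.585 and ln(140) = 4.942; z_{0.16} = -0.9945, z_{0.67} = 0.4399.
σ = (4.942 − 4.585)/(0.4399 − (-0.9945)) = 0.249.
μ = 4.585 − (-0.9945)·0.249 = 4.832.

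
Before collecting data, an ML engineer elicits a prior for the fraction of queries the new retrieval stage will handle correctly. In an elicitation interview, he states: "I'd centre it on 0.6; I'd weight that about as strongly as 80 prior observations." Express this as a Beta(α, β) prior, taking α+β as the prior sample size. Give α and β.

α = 48, β = 32

Under the effective-sample-size interpretation, Beta(α, β) has prior mean α/(α+β) and prior sample size α+β.
So α+β = 80 and α/(α+β) = 0.6, giving α = 0.6·80 = 48 and β = 80 − 48 = 32.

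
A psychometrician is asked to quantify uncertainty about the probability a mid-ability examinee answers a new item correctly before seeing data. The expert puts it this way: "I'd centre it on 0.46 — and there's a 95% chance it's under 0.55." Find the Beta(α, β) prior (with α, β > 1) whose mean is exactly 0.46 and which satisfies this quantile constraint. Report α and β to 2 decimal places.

With mean 0.46 fixed, write α = 0.46s, β = 0.54s where s = α+β.
Need P(θ < 0.55) = 0.95 under Beta(0.46s, 0.54s). Normal approximation: (q−m)/√(m(1−m)/s) ≈ z_{0.95} = 1.64, so s ≈ 0.46·0.54·(1.64)²/(0.55−0.46)² = 83.0.
At s = 83.0: P(θ<0.55) ≈ 0.950. Adjusting to match 0.95 gives s ≈ 83.13.
So α = 0.46·83.13 ≈ 38.24, β = 0.54·83.13 ≈ 44.89.

α ≈ 38.24, β ≈ 44.89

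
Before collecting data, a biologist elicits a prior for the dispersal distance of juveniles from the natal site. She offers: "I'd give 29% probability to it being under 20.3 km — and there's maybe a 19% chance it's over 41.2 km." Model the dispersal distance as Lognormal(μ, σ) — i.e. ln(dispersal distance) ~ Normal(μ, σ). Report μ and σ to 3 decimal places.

If T ~ Lognormal(μ,σ) then ln T ~ Normal(μ,σ), so the p-quantile of ln T is μ + z_p·σ.
ln(20.3) = 3.011 and ln(41.2) = 3.718; z_{0.29} = -0.5534, z_{0.81} = 0.8779.
σ = (3.718 − 3.011)/(0.8779 − (-0.5534)) = 0.495.
μ = 3.011 − (-0.5534)·0.495 = 3.284.

μ ≈ 3.284, σ ≈ 0.495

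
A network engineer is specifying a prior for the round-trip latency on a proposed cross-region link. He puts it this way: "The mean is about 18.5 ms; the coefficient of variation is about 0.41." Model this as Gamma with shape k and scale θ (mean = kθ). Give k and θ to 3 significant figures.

For Gamma(k, scale θ): mean = kθ, variance = kθ², so CV = 1/√k.
CV = 0.41, hence k = 1/CV² = 5.95.
Then θ = mean/k = 18.5/5.95 = 3.11.

k ≈ 5.95, θ ≈ 3.11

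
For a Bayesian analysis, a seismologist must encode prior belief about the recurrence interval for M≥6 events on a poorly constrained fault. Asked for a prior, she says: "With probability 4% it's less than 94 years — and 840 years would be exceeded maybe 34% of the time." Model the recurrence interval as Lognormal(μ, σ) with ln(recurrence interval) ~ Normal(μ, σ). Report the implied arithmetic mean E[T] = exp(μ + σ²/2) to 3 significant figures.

If T ~ Lognormal(μ,σ) then ln T ~ Normal(μ,σ), so the p-quantile of ln T is μ + z_p·σ.
ln(94) = 4.543 and ln(840) = 6.733; z_{0.04} = -1.751, z_{0.66} = 0.4125.
σ = (6.733 − 4.543)/(0.4125 − (-1.751)) = 1.012.
μ = 4.543 − (-1.751)·1.012 = 6.316.
E[T] = exp(μ + σ²/2) = exp(6.316 + 0.5125) = 924 years.

E[T] ≈ 924 years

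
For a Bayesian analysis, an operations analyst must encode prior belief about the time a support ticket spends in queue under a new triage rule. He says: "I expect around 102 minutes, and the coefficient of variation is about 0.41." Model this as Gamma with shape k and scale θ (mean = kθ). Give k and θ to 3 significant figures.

k ≈ 5.95, θ ≈ 17.1

For Gamma(k, scale θ): mean = kθ, variance = kθ², so CV = 1/√k.
CV = 0.41, hence k = 1/CV² = 5.95.
Then θ = mean/k = 102/5.95 = 17.1.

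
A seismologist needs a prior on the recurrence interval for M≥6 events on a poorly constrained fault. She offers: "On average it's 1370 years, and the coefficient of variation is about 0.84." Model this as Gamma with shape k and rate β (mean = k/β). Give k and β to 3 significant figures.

For Gamma(k, rate β): mean = k/β, variance = k/β², so CV = 1/√k.
CV = 0.84, hence k = 1/CV² = 1.42.
Then β = k/mean = 1.42/1370 = 0.00103.

k ≈ 1.42, β ≈ 0.00103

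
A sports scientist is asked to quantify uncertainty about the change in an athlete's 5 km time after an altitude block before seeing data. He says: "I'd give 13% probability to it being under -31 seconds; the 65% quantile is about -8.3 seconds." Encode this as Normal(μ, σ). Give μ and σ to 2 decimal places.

μ = -14.09, σ = 15.02

The p-quantile of Normal(μ,σ) is μ + z_p·σ, with z_{0.13} = -1.126 and z_{0.65} = 0.3853.
Eliminate σ: μ = (z₂·x₁ − z₁·x₂)/(z₂ − z₁) = (0.3853·-31 − (-1.126)·-8.3)/1.512 = -14.09.
Then σ = (x₂ − x₁)/(z₂ − z₁) = (-8.3 − -31)/1.512 = 15.02.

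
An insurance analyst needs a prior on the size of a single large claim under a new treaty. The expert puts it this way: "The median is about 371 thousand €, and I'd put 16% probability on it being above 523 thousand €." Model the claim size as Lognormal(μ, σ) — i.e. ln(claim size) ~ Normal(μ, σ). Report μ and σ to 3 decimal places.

If T ~ Lognormal(μ,σ) then ln T ~ Normal(μ,σ), so the p-quantile of ln T is μ + z_p·σ.
ln(371) = 5.916 and ln(523) = 6.26; z_{0.5} = 0, z_{0.84} = 0.9945.
σ = (6.26 − 5.916)/(0.9945 − (0)) = 0.345.
μ = 5.916 − (0)·0.345 = 5.916.

μ ≈ 5.916, σ ≈ 0.345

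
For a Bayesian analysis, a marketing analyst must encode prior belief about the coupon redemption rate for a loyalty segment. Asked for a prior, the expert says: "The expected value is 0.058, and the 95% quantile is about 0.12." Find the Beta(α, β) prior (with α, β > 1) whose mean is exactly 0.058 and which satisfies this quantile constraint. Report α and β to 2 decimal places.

α ≈ 2.91, β ≈ 47.24

With mean 0.058 fixed, write α = 0.058s, β = 0.942s where s = α+β.
Need P(θ < 0.12) = 0.95 under Beta(0.058s, 0.942s). Normal approximation: (q−m)/√(m(1−m)/s) ≈ z_{0.95} = 1.64, so s ≈ 0.058·0.942·(1.64)²/(0.12−0.058)² = 38.5.
At s = 38.5: P(θ<0.12) ≈ 0.931. Adjusting to match 0.95 gives s ≈ 50.15.
So α = 0.058·50.15 ≈ 2.91, β = 0.942·50.15 ≈ 47.24.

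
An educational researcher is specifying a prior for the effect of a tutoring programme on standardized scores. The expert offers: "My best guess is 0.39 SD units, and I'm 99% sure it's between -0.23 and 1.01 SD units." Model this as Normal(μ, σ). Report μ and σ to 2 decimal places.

A symmetric 99% interval runs μ ± z·σ with z = 2.576.
Half-width = 0.62, so σ = 0.62/2.576 = 0.24.
μ is the stated best guess, 0.39.

μ = 0.39, σ = 0.24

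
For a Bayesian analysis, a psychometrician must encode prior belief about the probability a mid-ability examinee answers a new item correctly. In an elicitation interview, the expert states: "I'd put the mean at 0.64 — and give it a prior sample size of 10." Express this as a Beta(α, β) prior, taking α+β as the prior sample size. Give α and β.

α = 6.4, β = 3.6

Under the effective-sample-size interpretation, Beta(α, β) has prior mean α/(α+β) and prior sample size α+β.
So α+β = 10 and α/(α+β) = 0.64, giving α = 0.64·10 = 6.4 and β = 10 − 6.4 = 3.6.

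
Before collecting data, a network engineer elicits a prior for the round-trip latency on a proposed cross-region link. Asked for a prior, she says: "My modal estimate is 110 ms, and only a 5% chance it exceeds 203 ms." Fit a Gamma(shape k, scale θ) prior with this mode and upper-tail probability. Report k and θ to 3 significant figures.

Gamma(k,θ) with k>1 has mode (k−1)θ, so θ = 110/(k−1).
Need P(X < 203) = 0.95 with θ tied to k this way. Start at k = 2, θ = 110: P(X<203) ≈ 0.551.
Too low — raise k to concentrate. Iterating converges to k ≈ 8.42.
Then θ = 110/(8.42−1) ≈ 14.8.

k ≈ 8.42, θ ≈ 14.8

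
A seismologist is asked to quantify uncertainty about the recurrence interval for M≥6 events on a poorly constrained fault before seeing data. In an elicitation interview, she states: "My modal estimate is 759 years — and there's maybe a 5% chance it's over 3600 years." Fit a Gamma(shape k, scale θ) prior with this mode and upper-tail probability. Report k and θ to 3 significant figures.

k ≈ 2, θ ≈ 759

Gamma(k,θ) with k>1 has mode (k−1)θ, so θ = 759/(k−1).
Need P(X < 3600) = 0.95 with θ tied to k this way. Start at k = 2, θ = 759: P(X<3600) ≈ 0.950.
Too low — raise k to concentrate. Iterating converges to k ≈ 2.
Then θ = 759/(2−1) ≈ 759.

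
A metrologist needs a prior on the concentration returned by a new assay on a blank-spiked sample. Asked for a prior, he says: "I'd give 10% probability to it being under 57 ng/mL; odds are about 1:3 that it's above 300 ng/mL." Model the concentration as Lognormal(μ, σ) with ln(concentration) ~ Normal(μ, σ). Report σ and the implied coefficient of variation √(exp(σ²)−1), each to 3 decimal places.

σ ≈ 0.849, CV ≈ 1.028

If T ~ Lognormal(μ,σ) then ln T ~ Normal(μ,σ), so the p-quantile of ln T is μ + z_p·σ.
ln(57) = 4.043 and ln(300) = 5.704; z_{0.1} = -1.282, z_{0.75} = 0.6745.
σ = (5.704 − 4.043)/(0.6745 − (-1.282)) = 0.849.
μ = 4.043 − (-1.282)·0.849 = 5.131.
CV = √(exp(σ²)−1) = √(exp(0.7208)−1) = 1.028.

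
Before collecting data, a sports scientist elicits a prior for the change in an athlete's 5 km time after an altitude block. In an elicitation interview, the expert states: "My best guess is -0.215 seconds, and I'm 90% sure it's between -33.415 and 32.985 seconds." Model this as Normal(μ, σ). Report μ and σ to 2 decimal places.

A symmetric 90% interval runs μ ± z·σ with z = 1.645.
Half-width = 33.2, so σ = 33.2/1.645 = 20.18.
μ is the stated best guess, -0.21.

μ = -0.21, σ = 20.18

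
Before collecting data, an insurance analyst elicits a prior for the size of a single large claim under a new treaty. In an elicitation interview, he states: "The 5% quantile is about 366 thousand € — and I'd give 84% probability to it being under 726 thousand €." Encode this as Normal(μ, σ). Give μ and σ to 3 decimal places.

For Normal(μ,σ), the p-quantile is μ + z_p·σ. Here z_{0.05} = -1.645, z_{0.84} = 0.9945.
So 366 = μ − 1.645σ and 726 = μ + 0.9945σ.
Subtracting: σ = (726 − 366)/(0.9945 − (-1.645)) = 136.399.
Then μ = 366 − (-1.645)·136.399 = 590.357.

μ = 590.357, σ = 136.399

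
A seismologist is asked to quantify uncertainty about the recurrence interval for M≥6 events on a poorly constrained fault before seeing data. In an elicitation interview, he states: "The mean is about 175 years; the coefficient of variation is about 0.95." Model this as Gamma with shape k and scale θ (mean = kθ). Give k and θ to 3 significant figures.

For Gamma(k, scale θ): mean = kθ, variance = kθ², so CV = 1/√k.
CV = 0.95, hence k = 1/CV² = 1.11.
Then θ = mean/k = 175/1.11 = 158.

k ≈ 1.11, θ ≈ 158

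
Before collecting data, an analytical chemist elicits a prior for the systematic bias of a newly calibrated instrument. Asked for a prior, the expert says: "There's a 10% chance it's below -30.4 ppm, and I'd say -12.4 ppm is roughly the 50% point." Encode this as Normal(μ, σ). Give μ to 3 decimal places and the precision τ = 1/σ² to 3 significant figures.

The p-quantile of Normal(μ,σ) is μ + z_p·σ, with z_{0.1} = -1.282 and z_{0.5} = 0.
Eliminate σ: μ = (z₂·x₁ − z₁·x₂)/(z₂ − z₁) = (0·-30.4 − (-1.282)·-12.4)/1.282 = -12.400.
Then σ = (x₂ − x₁)/(z₂ − z₁) = (-12.4 − -30.4)/1.282 = 14.045.
Precision τ = 1/σ² = 1/14.05² = 0.00507.

μ = -12.400, τ = 0.00507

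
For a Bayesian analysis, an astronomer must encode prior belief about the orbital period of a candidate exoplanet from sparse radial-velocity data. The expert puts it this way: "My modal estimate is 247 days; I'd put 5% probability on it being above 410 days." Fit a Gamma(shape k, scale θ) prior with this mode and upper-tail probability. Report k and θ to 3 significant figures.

k ≈ 11.9, θ ≈ 22.7

Gamma(k,θ) with k>1 has mode (k−1)θ, so θ = 247/(k−1).
Need P(X < 410) = 0.95 with θ tied to k this way. Start at k = 2, θ = 247: P(X<410) ≈ 0.494.
Too low — raise k to concentrate. Iterating converges to k ≈ 11.9.
Then θ = 247/(11.9−1) ≈ 22.7.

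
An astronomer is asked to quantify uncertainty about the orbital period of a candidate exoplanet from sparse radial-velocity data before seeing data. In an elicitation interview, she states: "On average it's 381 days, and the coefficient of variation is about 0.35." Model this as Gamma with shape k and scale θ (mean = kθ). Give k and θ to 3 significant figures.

For Gamma(k, scale θ): mean = kθ, variance = kθ², so CV = 1/√k.
CV = 0.35, hence k = 1/CV² = 8.16.
Then θ = mean/k = 381/8.16 = 46.7.

k ≈ 8.16, θ ≈ 46.7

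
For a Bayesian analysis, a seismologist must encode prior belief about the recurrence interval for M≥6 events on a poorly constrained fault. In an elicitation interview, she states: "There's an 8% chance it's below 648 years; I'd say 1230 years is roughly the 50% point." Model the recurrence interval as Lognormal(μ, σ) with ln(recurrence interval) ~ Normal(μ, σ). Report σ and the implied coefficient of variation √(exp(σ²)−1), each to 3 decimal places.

σ ≈ 0.456, CV ≈ 0.481

If T ~ Lognormal(μ,σ) then ln T ~ Normal(μ,σ), so the p-quantile of ln T is μ + z_p·σ.
ln(648) = 6.474 and ln(1230) = 7.115; z_{0.08} = -1.405, z_{0.5} = 0.
σ = (7.115 − 6.474)/(0 − (-1.405)) = 0.456.
μ = 6.474 − (-1.405)·0.456 = 7.115.
CV = √(exp(σ²)−1) = √(exp(0.2080)−1) = 0.481.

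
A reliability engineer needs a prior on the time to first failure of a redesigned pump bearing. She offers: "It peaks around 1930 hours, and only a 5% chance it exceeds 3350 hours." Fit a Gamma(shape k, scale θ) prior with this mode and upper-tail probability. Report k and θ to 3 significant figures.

k ≈ 10.2, θ ≈ 210

Gamma(k,θ) with k>1 has mode (k−1)θ, so θ = 1930/(k−1).
Need P(X < 3350) = 0.95 with θ tied to k this way. Start at k = 2, θ = 1930: P(X<3350) ≈ 0.518.
Too low — raise k to concentrate. Iterating converges to k ≈ 10.2.
Then θ = 1930/(10.2−1) ≈ 210.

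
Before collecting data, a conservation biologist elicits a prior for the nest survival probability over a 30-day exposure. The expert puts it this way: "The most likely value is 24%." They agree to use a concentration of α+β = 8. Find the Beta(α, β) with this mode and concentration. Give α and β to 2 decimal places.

α = 2.44, β = 5.56

For α,β > 1 the Beta mode is (α−1)/(α+β−2). With α+β = 8, the mode is (α−1)/6.
Set (α−1)/6 = 0.24 → α = 1 + 0.24·6 = 2.44.
β = 8 − α = 5.56.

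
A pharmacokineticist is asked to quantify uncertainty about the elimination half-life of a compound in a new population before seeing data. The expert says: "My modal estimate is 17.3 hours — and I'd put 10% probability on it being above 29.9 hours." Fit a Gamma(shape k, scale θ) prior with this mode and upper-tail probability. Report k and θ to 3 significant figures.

k ≈ 7.34, θ ≈ 2.73

Gamma(k,θ) with k>1 has mode (k−1)θ, so θ = 17.3/(k−1).
Need P(X < 29.9) = 0.9 with θ tied to k this way. Start at k = 2, θ = 17.3: P(X<29.9) ≈ 0.515.
Too low — raise k to concentrate. Iterating converges to k ≈ 7.34.
Then θ = 17.3/(7.34−1) ≈ 2.73.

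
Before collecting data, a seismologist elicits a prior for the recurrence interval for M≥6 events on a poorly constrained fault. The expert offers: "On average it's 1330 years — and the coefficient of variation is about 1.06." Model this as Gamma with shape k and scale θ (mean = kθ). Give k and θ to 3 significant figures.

k ≈ 0.89, θ ≈ 1490

For Gamma(k, scale θ): mean = kθ, variance = kθ², so CV = 1/√k.
CV = 1.06, hence k = 1/CV² = 0.89.
Then θ = mean/k = 1330/0.89 = 1490.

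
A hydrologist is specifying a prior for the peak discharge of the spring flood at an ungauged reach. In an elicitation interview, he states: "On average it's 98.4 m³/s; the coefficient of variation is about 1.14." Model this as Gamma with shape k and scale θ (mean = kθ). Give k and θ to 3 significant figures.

For Gamma(k, scale θ): mean = kθ, variance = kθ², so CV = 1/√k.
CV = 1.14, hence k = 1/CV² = 0.769.
Then θ = mean/k = 98.4/0.769 = 128.

k ≈ 0.769, θ ≈ 128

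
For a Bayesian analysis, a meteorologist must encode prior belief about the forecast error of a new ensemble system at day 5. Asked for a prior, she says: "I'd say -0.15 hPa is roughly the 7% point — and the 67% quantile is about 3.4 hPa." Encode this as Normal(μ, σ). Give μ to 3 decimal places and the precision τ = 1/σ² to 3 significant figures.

For Normal(μ,σ), the p-quantile is μ + z_p·σ. Here z_{0.07} = -1.476, z_{0.67} = 0.4399.
So -0.15 = μ − 1.476σ and 3.4 = μ + 0.4399σ.
Subtracting: σ = (3.4 − -0.15)/(0.4399 − (-1.476)) = 1.853.
Then μ = -0.15 − (-1.476)·1.853 = 2.585.
Precision τ = 1/σ² = 1/1.853² = 0.291.

μ = 2.585, τ = 0.291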